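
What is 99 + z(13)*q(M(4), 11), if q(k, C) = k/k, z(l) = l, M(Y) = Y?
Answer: 112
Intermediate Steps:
q(k, C) = 1
99 + z(13)*q(M(4), 11) = 99 + 13*1 = 99 + 13 = 112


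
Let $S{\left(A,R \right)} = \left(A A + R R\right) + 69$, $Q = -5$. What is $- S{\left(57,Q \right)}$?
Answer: $-3343$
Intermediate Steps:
$S{\left(A,R \right)} = 69 + A^{2} + R^{2}$ ($S{\left(A,R \right)} = \left(A^{2} + R^{2}\right) + 69 = 69 + A^{2} + R^{2}$)
$- S{\left(57,Q \right)} = - (69 + 57^{2} + \left(-5\right)^{2}) = - (69 + 3249 + 25) = \left(-1\right) 3343 = -3343$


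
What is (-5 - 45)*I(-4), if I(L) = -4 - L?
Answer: 0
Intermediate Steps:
(-5 - 45)*I(-4) = (-5 - 45)*(-4 - 1*(-4)) = -50*(-4 + 4) = -50*0 = 0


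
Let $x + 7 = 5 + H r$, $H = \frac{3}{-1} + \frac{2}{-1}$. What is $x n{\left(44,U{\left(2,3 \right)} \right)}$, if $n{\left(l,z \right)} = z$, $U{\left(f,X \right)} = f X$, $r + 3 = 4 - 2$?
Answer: $18$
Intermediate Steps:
$H = -5$ ($H = 3 \left(-1\right) + 2 \left(-1\right) = -3 - 2 = -5$)
$r = -1$ ($r = -3 + \left(4 - 2\right) = -3 + 2 = -1$)
$U{\left(f,X \right)} = X f$
$x = 3$ ($x = -7 + \left(5 - -5\right) = -7 + \left(5 + 5\right) = -7 + 10 = 3$)
$x n{\left(44,U{\left(2,3 \right)} \right)} = 3 \cdot 3 \cdot 2 = 3 \cdot 6 = 18$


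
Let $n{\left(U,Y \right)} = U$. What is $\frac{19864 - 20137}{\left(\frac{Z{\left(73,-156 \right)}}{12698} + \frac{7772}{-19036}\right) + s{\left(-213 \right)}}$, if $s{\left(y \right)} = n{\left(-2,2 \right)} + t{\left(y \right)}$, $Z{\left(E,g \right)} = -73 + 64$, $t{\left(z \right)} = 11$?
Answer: $- \frac{16497330486}{519152993} \approx -31.777$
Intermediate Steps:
$Z{\left(E,g \right)} = -9$
$s{\left(y \right)} = 9$ ($s{\left(y \right)} = -2 + 11 = 9$)
$\frac{19864 - 20137}{\left(\frac{Z{\left(73,-156 \right)}}{12698} + \frac{7772}{-19036}\right) + s{\left(-213 \right)}} = \frac{19864 - 20137}{\left(- \frac{9}{12698} + \frac{7772}{-19036}\right) + 9} = - \frac{273}{\left(\left(-9\right) \frac{1}{12698} + 7772 \left(- \frac{1}{19036}\right)\right) + 9} = - \frac{273}{\left(- \frac{9}{12698} - \frac{1943}{4759}\right) + 9} = - \frac{273}{- \frac{24715045}{60429782} + 9} = - \frac{273}{\frac{519152993}{60429782}} = \left(-273\right) \frac{60429782}{519152993} = - \frac{16497330486}{519152993}$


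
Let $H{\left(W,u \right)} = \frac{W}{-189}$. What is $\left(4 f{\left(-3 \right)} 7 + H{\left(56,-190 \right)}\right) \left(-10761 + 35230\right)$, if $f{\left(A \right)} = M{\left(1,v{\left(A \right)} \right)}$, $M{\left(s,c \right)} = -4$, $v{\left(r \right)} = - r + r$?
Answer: $- \frac{74190008}{27} \approx -2.7478 \cdot 10^{6}$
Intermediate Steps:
$v{\left(r \right)} = 0$
$H{\left(W,u \right)} = - \frac{W}{189}$ ($H{\left(W,u \right)} = W \left(- \frac{1}{189}\right) = - \frac{W}{189}$)
$f{\left(A \right)} = -4$
$\left(4 f{\left(-3 \right)} 7 + H{\left(56,-190 \right)}\right) \left(-10761 + 35230\right) = \left(4 \left(-4\right) 7 - \frac{8}{27}\right) \left(-10761 + 35230\right) = \left(\left(-16\right) 7 - \frac{8}{27}\right) 24469 = \left(-112 - \frac{8}{27}\right) 24469 = \left(- \frac{3032}{27}\right) 24469 = - \frac{74190008}{27}$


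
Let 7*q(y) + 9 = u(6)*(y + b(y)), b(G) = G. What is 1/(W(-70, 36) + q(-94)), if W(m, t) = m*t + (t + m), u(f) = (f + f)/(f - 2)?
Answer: -7/18451 ≈ -0.00037938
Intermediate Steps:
u(f) = 2*f/(-2 + f) (u(f) = (2*f)/(-2 + f) = 2*f/(-2 + f))
W(m, t) = m + t + m*t (W(m, t) = m*t + (m + t) = m + t + m*t)
q(y) = -9/7 + 6*y/7 (q(y) = -9/7 + ((2*6/(-2 + 6))*(y + y))/7 = -9/7 + ((2*6/4)*(2*y))/7 = -9/7 + ((2*6*(¼))*(2*y))/7 = -9/7 + (3*(2*y))/7 = -9/7 + (6*y)/7 = -9/7 + 6*y/7)
1/(W(-70, 36) + q(-94)) = 1/((-70 + 36 - 70*36) + (-9/7 + (6/7)*(-94))) = 1/((-70 + 36 - 2520) + (-9/7 - 564/7)) = 1/(-2554 - 573/7) = 1/(-18451/7) = -7/18451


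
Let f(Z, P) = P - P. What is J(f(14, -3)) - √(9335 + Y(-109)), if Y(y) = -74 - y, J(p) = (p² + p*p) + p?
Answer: -√9370 ≈ -96.799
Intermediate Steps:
f(Z, P) = 0
J(p) = p + 2*p² (J(p) = (p² + p²) + p = 2*p² + p = p + 2*p²)
J(f(14, -3)) - √(9335 + Y(-109)) = 0*(1 + 2*0) - √(9335 + (-74 - 1*(-109))) = 0*(1 + 0) - √(9335 + (-74 + 109)) = 0*1 - √(9335 + 35) = 0 - √9370 = -√9370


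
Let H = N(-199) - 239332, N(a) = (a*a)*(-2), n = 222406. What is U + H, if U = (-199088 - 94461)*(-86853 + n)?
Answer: -39791766131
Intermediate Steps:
N(a) = -2*a² (N(a) = a²*(-2) = -2*a²)
U = -39791447597 (U = (-199088 - 94461)*(-86853 + 222406) = -293549*135553 = -39791447597)
H = -318534 (H = -2*(-199)² - 239332 = -2*39601 - 239332 = -79202 - 239332 = -318534)
U + H = -39791447597 - 318534 = -39791766131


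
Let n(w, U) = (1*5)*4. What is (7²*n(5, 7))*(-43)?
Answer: -42140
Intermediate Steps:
n(w, U) = 20 (n(w, U) = 5*4 = 20)
(7²*n(5, 7))*(-43) = (7²*20)*(-43) = (49*20)*(-43) = 980*(-43) = -42140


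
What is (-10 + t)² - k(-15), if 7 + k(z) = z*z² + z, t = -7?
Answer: 3686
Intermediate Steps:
k(z) = -7 + z + z³ (k(z) = -7 + (z*z² + z) = -7 + (z³ + z) = -7 + (z + z³) = -7 + z + z³)
(-10 + t)² - k(-15) = (-10 - 7)² - (-7 - 15 + (-15)³) = (-17)² - (-7 - 15 - 3375) = 289 - 1*(-3397) = 289 + 3397 = 3686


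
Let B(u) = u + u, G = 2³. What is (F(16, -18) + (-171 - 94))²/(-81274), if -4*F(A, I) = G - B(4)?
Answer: -70225/81274 ≈ -0.86405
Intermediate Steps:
G = 8
B(u) = 2*u
F(A, I) = 0 (F(A, I) = -(8 - 2*4)/4 = -(8 - 1*8)/4 = -(8 - 8)/4 = -¼*0 = 0)
(F(16, -18) + (-171 - 94))²/(-81274) = (0 + (-171 - 94))²/(-81274) = (0 - 265)²*(-1/81274) = (-265)²*(-1/81274) = 70225*(-1/81274) = -70225/81274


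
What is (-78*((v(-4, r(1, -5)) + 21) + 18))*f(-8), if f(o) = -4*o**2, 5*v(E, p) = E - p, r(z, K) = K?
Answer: 3913728/5 ≈ 7.8275e+5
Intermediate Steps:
v(E, p) = -p/5 + E/5 (v(E, p) = (E - p)/5 = -p/5 + E/5)
(-78*((v(-4, r(1, -5)) + 21) + 18))*f(-8) = (-78*(((-1/5*(-5) + (1/5)*(-4)) + 21) + 18))*(-4*(-8)**2) = (-78*(((1 - 4/5) + 21) + 18))*(-4*64) = -78*((1/5 + 21) + 18)*(-256) = -78*(106/5 + 18)*(-256) = -78*196/5*(-256) = -15288/5*(-256) = 3913728/5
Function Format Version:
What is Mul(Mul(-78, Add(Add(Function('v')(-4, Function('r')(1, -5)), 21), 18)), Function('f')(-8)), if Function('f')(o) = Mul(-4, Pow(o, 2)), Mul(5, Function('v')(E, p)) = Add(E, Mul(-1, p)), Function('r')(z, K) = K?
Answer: Rational(3913728, 5) ≈ 7.8275e+5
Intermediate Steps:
Function('v')(E, p) = Add(Mul(Rational(-1, 5), p), Mul(Rational(1, 5), E)) (Function('v')(E, p) = Mul(Rational(1, 5), Add(E, Mul(-1, p))) = Add(Mul(Rational(-1, 5), p), Mul(Rational(1, 5), E)))
Mul(Mul(-78, Add(Add(Function('v')(-4, Function('r')(1, -5)), 21), 18)), Function('f')(-8)) = Mul(Mul(-78, Add(Add(Add(Mul(Rational(-1, 5), -5), Mul(Rational(1, 5), -4)), 21), 18)), Mul(-4, Pow(-8, 2))) = Mul(Mul(-78, Add(Add(Add(1, Rational(-4, 5)), 21), 18)), Mul(-4, 64)) = Mul(Mul(-78, Add(Add(Rational(1, 5), 21), 18)), -256) = Mul(Mul(-78, Add(Rational(106, 5), 18)), -256) = Mul(Mul(-78, Rational(196, 5)), -256) = Mul(Rational(-15288, 5), -256) = Rational(3913728, 5)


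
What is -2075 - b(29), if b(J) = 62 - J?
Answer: -2108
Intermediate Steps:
-2075 - b(29) = -2075 - (62 - 1*29) = -2075 - (62 - 29) = -2075 - 1*33 = -2075 - 33 = -2108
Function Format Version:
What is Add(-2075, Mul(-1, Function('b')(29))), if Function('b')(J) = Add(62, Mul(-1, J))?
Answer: -2108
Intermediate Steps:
Add(-2075, Mul(-1, Function('b')(29))) = Add(-2075, Mul(-1, Add(62, Mul(-1, 29)))) = Add(-2075, Mul(-1, Add(62, -29))) = Add(-2075, Mul(-1, 33)) = Add(-2075, -33) = -2108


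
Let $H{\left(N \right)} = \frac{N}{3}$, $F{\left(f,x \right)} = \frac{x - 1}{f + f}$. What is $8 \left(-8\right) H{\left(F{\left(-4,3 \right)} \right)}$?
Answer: $\frac{16}{3} \approx 5.3333$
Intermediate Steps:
$F{\left(f,x \right)} = \frac{-1 + x}{2 f}$
$H{\left(N \right)} = \frac{N}{3}$ ($H{\left(N \right)} = N \frac{1}{3} = \frac{N}{3}$)
$8 \left(-8\right) H{\left(F{\left(-4,3 \right)} \right)} = 8 \left(-8\right) \frac{\frac{1}{2} \frac{1}{-4} \left(-1 + 3\right)}{3} = - 64 \frac{\frac{1}{2} \left(- \frac{1}{4}\right) 2}{3} = - 64 \cdot \frac{1}{3} \left(- \frac{1}{4}\right) = \left(-64\right) \left(- \frac{1}{12}\right) = \frac{16}{3}$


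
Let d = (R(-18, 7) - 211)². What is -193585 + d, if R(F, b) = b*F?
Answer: -80016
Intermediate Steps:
R(F, b) = F*b
d = 113569 (d = (-18*7 - 211)² = (-126 - 211)² = (-337)² = 113569)
-193585 + d = -193585 + 113569 = -80016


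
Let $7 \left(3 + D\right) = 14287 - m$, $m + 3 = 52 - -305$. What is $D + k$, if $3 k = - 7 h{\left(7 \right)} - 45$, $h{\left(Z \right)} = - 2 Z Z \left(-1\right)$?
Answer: $\frac{36619}{21} \approx 1743.8$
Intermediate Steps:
$m = 354$ ($m = -3 + \left(52 - -305\right) = -3 + \left(52 + 305\right) = -3 + 357 = 354$)
$h{\left(Z \right)} = 2 Z^{2}$ ($h{\left(Z \right)} = - 2 Z^{2} \left(-1\right) = 2 Z^{2}$)
$k = - \frac{731}{3}$ ($k = \frac{- 7 \cdot 2 \cdot 7^{2} - 45}{3} = \frac{- 7 \cdot 2 \cdot 49 - 45}{3} = \frac{\left(-7\right) 98 - 45}{3} = \frac{-686 - 45}{3} = \frac{1}{3} \left(-731\right) = - \frac{731}{3} \approx -243.67$)
$D = \frac{13912}{7}$ ($D = -3 + \frac{14287 - 354}{7} = -3 + \frac{1}{7} \cdot 13933 = -3 + \frac{13933}{7} = \frac{13912}{7} \approx 1987.4$)
$D + k = \frac{13912}{7} - \frac{731}{3} = \frac{36619}{21}$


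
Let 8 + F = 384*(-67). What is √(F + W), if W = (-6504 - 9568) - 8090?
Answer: I*√49898 ≈ 223.38*I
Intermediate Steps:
F = -25736 (F = -8 + 384*(-67) = -8 - 25728 = -25736)
W = -24162 (W = -16072 - 8090 = -24162)
√(F + W) = √(-25736 - 24162) = √(-49898) = I*√49898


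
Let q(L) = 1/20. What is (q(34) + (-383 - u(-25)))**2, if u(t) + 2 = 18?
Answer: 63664441/400 ≈ 1.5916e+5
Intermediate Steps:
u(t) = 16 (u(t) = -2 + 18 = 16)
q(L) = 1/20
(q(34) + (-383 - u(-25)))**2 = (1/20 + (-383 - 1*16))**2 = (1/20 + (-383 - 16))**2 = (1/20 - 399)**2 = (-7979/20)**2 = 63664441/400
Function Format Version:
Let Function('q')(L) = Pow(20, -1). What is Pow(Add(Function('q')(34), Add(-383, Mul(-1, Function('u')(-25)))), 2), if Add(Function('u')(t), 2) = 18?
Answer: Rational(63664441, 400) ≈ 1.5916e+5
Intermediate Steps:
Function('u')(t) = 16 (Function('u')(t) = Add(-2, 18) = 16)
Function('q')(L) = Rational(1, 20)
Pow(Add(Function('q')(34), Add(-383, Mul(-1, Function('u')(-25)))), 2) = Pow(Add(Rational(1, 20), Add(-383, Mul(-1, 16))), 2) = Pow(Add(Rational(1, 20), Add(-383, -16)), 2) = Pow(Add(Rational(1, 20), -399), 2) = Pow(Rational(-7979, 20), 2) = Rational(63664441, 400)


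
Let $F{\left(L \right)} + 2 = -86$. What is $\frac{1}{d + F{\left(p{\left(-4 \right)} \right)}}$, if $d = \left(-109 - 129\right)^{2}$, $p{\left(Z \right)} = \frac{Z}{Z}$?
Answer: $\frac{1}{56556} \approx 1.7682 \cdot 10^{-5}$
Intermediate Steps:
$p{\left(Z \right)} = 1$
$F{\left(L \right)} = -88$ ($F{\left(L \right)} = -2 - 86 = -88$)
$d = 56644$ ($d = \left(-238\right)^{2} = 56644$)
$\frac{1}{d + F{\left(p{\left(-4 \right)} \right)}} = \frac{1}{56644 - 88} = \frac{1}{56556}$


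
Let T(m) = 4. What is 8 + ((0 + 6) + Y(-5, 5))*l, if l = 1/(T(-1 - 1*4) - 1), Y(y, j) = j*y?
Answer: 5/3 ≈ 1.6667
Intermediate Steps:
l = 1/3 (l = 1/(4 - 1) = 1/3 ≈ 0.33333)
8 + ((0 + 6) + Y(-5, 5))*l = 8 + ((0 + 6) + 5*(-5))*(1/3) = 8 + (6 - 25)*(1/3) = 8 - 19*1/3 = 8 - 19/3 = 5/3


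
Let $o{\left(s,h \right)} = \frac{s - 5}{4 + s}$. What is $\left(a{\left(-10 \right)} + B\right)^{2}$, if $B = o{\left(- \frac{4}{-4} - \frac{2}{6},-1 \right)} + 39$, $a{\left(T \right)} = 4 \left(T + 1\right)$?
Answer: $\frac{841}{196} \approx 4.2908$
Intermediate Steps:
$a{\left(T \right)} = 4 + 4 T$ ($a{\left(T \right)} = 4 \left(1 + T\right) = 4 + 4 T$)
$o{\left(s,h \right)} = \frac{-5 + s}{4 + s}$
$B = \frac{533}{14}$ ($B = \frac{-5 - \left(-1 + \frac{1}{3}\right)}{4 - \left(-1 + \frac{1}{3}\right)} + 39 = \frac{-5 - - \frac{2}{3}}{4 - - \frac{2}{3}} + 39 = \frac{-5 + \left(1 - \frac{1}{3}\right)}{4 + \left(1 - \frac{1}{3}\right)} + 39 = \frac{-5 + \frac{2}{3}}{4 + \frac{2}{3}} + 39 = \frac{1}{\frac{14}{3}} \left(- \frac{13}{3}\right) + 39 = \frac{3}{14} \left(- \frac{13}{3}\right) + 39 = - \frac{13}{14} + 39 = \frac{533}{14} \approx 38.071$)
$\left(a{\left(-10 \right)} + B\right)^{2} = \left(\left(4 + 4 \left(-10\right)\right) + \frac{533}{14}\right)^{2} = \left(\left(4 - 40\right) + \frac{533}{14}\right)^{2} = \left(-36 + \frac{533}{14}\right)^{2} = \left(\frac{29}{14}\right)^{2} = \frac{841}{196}$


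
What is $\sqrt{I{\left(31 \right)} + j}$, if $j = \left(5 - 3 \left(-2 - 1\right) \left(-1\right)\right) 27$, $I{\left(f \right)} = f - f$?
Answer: $6 i \sqrt{3} \approx 10.392 i$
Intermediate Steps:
$I{\left(f \right)} = 0$
$j = -108$ ($j = \left(5 - 3 \left(\left(-3\right) \left(-1\right)\right)\right) 27 = \left(5 - 9\right) 27 = \left(-4\right) 27 = -108$)
$\sqrt{I{\left(31 \right)} + j} = \sqrt{0 - 108} = \sqrt{-108} = 6 i \sqrt{3}$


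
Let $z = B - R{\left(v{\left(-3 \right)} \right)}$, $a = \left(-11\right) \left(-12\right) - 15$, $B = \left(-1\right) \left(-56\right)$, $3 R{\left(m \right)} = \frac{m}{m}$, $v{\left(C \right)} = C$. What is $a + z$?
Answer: $\frac{518}{3} \approx 172.67$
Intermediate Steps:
$R{\left(m \right)} = \frac{1}{3}$ ($R{\left(m \right)} = \frac{m \frac{1}{m}}{3} = \frac{1}{3} \cdot 1 = \frac{1}{3}$)
$B = 56$
$a = 117$ ($a = 132 - 15 = 117$)
$z = \frac{167}{3}$ ($z = 56 - \frac{1}{3} = \frac{167}{3} \approx 55.667$)
$a + z = 117 + \frac{167}{3} = \frac{518}{3}$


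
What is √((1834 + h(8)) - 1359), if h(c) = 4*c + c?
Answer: √515 ≈ 22.694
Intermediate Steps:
h(c) = 5*c
√((1834 + h(8)) - 1359) = √((1834 + 5*8) - 1359) = √((1834 + 40) - 1359) = √(1874 - 1359) = √515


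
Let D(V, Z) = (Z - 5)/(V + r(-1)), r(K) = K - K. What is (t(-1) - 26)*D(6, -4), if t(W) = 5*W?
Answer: 93/2 ≈ 46.500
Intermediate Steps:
r(K) = 0
D(V, Z) = (-5 + Z)/V (D(V, Z) = (Z - 5)/(V + 0) = (-5 + Z)/V)
(t(-1) - 26)*D(6, -4) = (5*(-1) - 26)*((-5 - 4)/6) = (-5 - 26)*((1/6)*(-9)) = -31*(-3/2) = 93/2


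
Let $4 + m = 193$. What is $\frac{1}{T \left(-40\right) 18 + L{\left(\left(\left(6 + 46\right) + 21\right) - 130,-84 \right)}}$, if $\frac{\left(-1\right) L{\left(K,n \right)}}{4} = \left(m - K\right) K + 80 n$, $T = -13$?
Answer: $\frac{1}{92328} \approx 1.0831 \cdot 10^{-5}$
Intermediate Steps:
$m = 189$ ($m = -4 + 193 = 189$)
$L{\left(K,n \right)} = - 320 n - 4 K \left(189 - K\right)$ ($L{\left(K,n \right)} = - 4 \left(\left(189 - K\right) K + 80 n\right) = - 4 \left(K \left(189 - K\right) + 80 n\right) = - 4 \left(80 n + K \left(189 - K\right)\right) = - 320 n - 4 K \left(189 - K\right)$)
$\frac{1}{T \left(-40\right) 18 + L{\left(\left(\left(6 + 46\right) + 21\right) - 130,-84 \right)}} = \frac{1}{\left(-13\right) \left(-40\right) 18 - \left(-26880 - 4 \left(\left(\left(6 + 46\right) + 21\right) - 130\right)^{2} + 756 \left(\left(\left(6 + 46\right) + 21\right) - 130\right)\right)} = \frac{1}{520 \cdot 18 + \left(- 756 \left(\left(52 + 21\right) - 130\right) + 26880 + 4 \left(\left(52 + 21\right) - 130\right)^{2}\right)} = \frac{1}{9360 + \left(- 756 \left(73 - 130\right) + 26880 + 4 \left(73 - 130\right)^{2}\right)} = \frac{1}{9360 + \left(\left(-756\right) \left(-57\right) + 26880 + 4 \left(-57\right)^{2}\right)} = \frac{1}{9360 + \left(43092 + 26880 + 4 \cdot 3249\right)} = \frac{1}{9360 + \left(43092 + 26880 + 12996\right)} = \frac{1}{9360 + 82968} = \frac{1}{92328}$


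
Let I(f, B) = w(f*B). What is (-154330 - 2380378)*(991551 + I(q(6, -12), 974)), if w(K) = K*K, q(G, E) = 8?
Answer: -156408757635020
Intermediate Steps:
w(K) = K²
I(f, B) = B²*f² (I(f, B) = (f*B)² = (B*f)² = B²*f²)
(-154330 - 2380378)*(991551 + I(q(6, -12), 974)) = (-154330 - 2380378)*(991551 + 974²*8²) = -2534708*(991551 + 948676*64) = -2534708*(991551 + 60715264) = -2534708*61706815 = -156408757635020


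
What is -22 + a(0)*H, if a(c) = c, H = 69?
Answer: -22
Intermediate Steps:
-22 + a(0)*H = -22 + 0*69 = -22 + 0 = -22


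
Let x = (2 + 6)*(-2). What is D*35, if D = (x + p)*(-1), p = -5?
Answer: 735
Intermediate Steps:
x = -16 (x = 8*(-2) = -16)
D = 21 (D = (-16 - 5)*(-1) = -21*(-1) = 21)
D*35 = 21*35 = 735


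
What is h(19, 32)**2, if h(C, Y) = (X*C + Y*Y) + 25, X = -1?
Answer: 1060900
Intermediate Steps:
h(C, Y) = 25 + Y**2 - C (h(C, Y) = (-C + Y*Y) + 25 = (-C + Y**2) + 25 = (Y**2 - C) + 25 = 25 + Y**2 - C)
h(19, 32)**2 = (25 + 32**2 - 1*19)**2 = (25 + 1024 - 19)**2 = 1030**2 = 1060900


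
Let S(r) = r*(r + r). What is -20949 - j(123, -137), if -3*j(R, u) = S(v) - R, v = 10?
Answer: -62770/3 ≈ -20923.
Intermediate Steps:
S(r) = 2*r**2 (S(r) = r*(2*r) = 2*r**2)
j(R, u) = -200/3 + R/3 (j(R, u) = -(2*10**2 - R)/3 = -(2*100 - R)/3 = -(200 - R)/3 = -200/3 + R/3)
-20949 - j(123, -137) = -20949 - (-200/3 + (1/3)*123) = -20949 - (-200/3 + 41) = -20949 - 1*(-77/3) = -20949 + 77/3 = -62770/3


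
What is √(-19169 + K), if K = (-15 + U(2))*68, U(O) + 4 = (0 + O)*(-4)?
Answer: I*√21005 ≈ 144.93*I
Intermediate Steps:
U(O) = -4 - 4*O (U(O) = -4 + (0 + O)*(-4) = -4 + O*(-4) = -4 - 4*O)
K = -1836 (K = (-15 + (-4 - 4*2))*68 = (-15 + (-4 - 8))*68 = (-15 - 12)*68 = -27*68 = -1836)
√(-19169 + K) = √(-19169 - 1836) = √(-21005) = I*√21005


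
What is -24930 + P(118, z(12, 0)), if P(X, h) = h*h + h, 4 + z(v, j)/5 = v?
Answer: -23290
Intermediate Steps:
z(v, j) = -20 + 5*v
P(X, h) = h + h² (P(X, h) = h² + h = h + h²)
-24930 + P(118, z(12, 0)) = -24930 + (-20 + 5*12)*(1 + (-20 + 5*12)) = -24930 + (-20 + 60)*(1 + (-20 + 60)) = -24930 + 40*(1 + 40) = -24930 + 40*41 = -24930 + 1640 = -23290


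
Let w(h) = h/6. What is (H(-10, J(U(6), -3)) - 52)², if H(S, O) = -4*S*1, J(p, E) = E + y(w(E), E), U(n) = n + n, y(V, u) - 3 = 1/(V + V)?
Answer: 144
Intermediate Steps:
w(h) = h/6 (w(h) = h*(⅙) = h/6)
y(V, u) = 3 + 1/(2*V) (y(V, u) = 3 + 1/(V + V) = 3 + 1/(2*V))
U(n) = 2*n
J(p, E) = 3 + E + 3/E (J(p, E) = E + (3 + 1/(2*((E/6)))) = E + (3 + (6/E)/2) = E + (3 + 3/E) = 3 + E + 3/E)
H(S, O) = -4*S
(H(-10, J(U(6), -3)) - 52)² = (-4*(-10) - 52)² = (40 - 52)² = (-12)² = 144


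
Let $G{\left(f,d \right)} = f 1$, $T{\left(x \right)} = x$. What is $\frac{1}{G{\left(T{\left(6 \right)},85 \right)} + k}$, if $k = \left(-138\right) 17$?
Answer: $- \frac{1}{2340} \approx -0.00042735$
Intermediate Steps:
$k = -2346$
$G{\left(f,d \right)} = f$
$\frac{1}{G{\left(T{\left(6 \right)},85 \right)} + k} = \frac{1}{6 - 2346} = \frac{1}{-2340} = - \frac{1}{2340}$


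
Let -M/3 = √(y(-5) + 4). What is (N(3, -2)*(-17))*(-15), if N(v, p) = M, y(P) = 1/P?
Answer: -153*√95 ≈ -1491.3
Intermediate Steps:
M = -3*√95/5 (M = -3*√(1/(-5) + 4) = -3*√(-⅕ + 4) = -3*√95/5 ≈ -5.8481)
N(v, p) = -3*√95/5
(N(3, -2)*(-17))*(-15) = (-3*√95/5*(-17))*(-15) = (51*√95/5)*(-15) = -153*√95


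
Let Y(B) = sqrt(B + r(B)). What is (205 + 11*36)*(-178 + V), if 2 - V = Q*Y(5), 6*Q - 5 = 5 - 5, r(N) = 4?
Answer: -214557/2 ≈ -1.0728e+5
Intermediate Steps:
Y(B) = sqrt(4 + B) (Y(B) = sqrt(B + 4) = sqrt(4 + B))
Q = 5/6 (Q = 5/6 + (5 - 5)/6 = 5/6 + (1/6)*0 = 5/6 + 0 = 5/6 ≈ 0.83333)
V = -1/2 (V = 2 - 5*sqrt(4 + 5)/6 = 2 - 5*sqrt(9)/6 = 2 - 5*3/6 = 2 - 1*5/2 = 2 - 5/2 = -1/2 ≈ -0.50000)
(205 + 11*36)*(-178 + V) = (205 + 11*36)*(-178 - 1/2) = (205 + 396)*(-357/2) = 601*(-357/2) = -214557/2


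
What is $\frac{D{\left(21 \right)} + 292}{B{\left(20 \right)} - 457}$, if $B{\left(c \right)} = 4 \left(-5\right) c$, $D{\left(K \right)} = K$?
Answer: $- \frac{313}{857} \approx -0.36523$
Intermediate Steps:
$B{\left(c \right)} = - 20 c$
$\frac{D{\left(21 \right)} + 292}{B{\left(20 \right)} - 457} = \frac{21 + 292}{\left(-20\right) 20 - 457} = \frac{313}{-400 - 457} = \frac{313}{-857} = 313 \left(- \frac{1}{857}\right) = - \frac{313}{857}$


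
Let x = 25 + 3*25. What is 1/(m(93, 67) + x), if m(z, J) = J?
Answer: 1/167 ≈ 0.0059880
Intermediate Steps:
x = 100 (x = 25 + 75 = 100)
1/(m(93, 67) + x) = 1/(67 + 100) = 1/167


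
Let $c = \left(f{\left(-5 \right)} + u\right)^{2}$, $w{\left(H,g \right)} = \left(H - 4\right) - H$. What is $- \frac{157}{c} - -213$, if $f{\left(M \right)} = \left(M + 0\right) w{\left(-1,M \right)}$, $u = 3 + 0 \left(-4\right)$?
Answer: $\frac{112520}{529} \approx 212.7$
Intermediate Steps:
$w{\left(H,g \right)} = -4$ ($w{\left(H,g \right)} = \left(H - 4\right) - H = \left(-4 + H\right) - H = -4$)
$u = 3$ ($u = 3 + 0 = 3$)
$f{\left(M \right)} = - 4 M$ ($f{\left(M \right)} = \left(M + 0\right) \left(-4\right) = M \left(-4\right) = - 4 M$)
$c = 529$ ($c = \left(\left(-4\right) \left(-5\right) + 3\right)^{2} = \left(20 + 3\right)^{2} = 23^{2} = 529$)
$- \frac{157}{c} - -213 = - \frac{157}{529} - -213 = \left(-157\right) \frac{1}{529} + 213 = - \frac{157}{529} + 213 = \frac{112520}{529}$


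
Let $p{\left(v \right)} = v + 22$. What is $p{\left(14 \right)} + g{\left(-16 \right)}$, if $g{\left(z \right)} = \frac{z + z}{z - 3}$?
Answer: $\frac{716}{19} \approx 37.684$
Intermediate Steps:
$p{\left(v \right)} = 22 + v$
$g{\left(z \right)} = \frac{2 z}{-3 + z}$
$p{\left(14 \right)} + g{\left(-16 \right)} = \left(22 + 14\right) + 2 \left(-16\right) \frac{1}{-3 - 16} = 36 + 2 \left(-16\right) \frac{1}{-19} = 36 + 2 \left(-16\right) \left(- \frac{1}{19}\right) = 36 + \frac{32}{19} = \frac{716}{19}$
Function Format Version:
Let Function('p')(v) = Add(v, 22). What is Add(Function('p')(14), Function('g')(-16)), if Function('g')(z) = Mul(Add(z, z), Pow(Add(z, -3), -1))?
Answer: Rational(716, 19) ≈ 37.684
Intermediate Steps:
Function('p')(v) = Add(22, v)
Function('g')(z) = Mul(2, z, Pow(Add(-3, z), -1)) (Function('g')(z) = Mul(Mul(2, z), Pow(Add(-3, z), -1)) = Mul(2, z, Pow(Add(-3, z), -1)))
Add(Function('p')(14), Function('g')(-16)) = Add(Add(22, 14), Mul(2, -16, Pow(Add(-3, -16), -1))) = Add(36, Mul(2, -16, Pow(-19, -1))) = Add(36, Mul(2, -16, Rational(-1, 19))) = Add(36, Rational(32, 19)) = Rational(716, 19)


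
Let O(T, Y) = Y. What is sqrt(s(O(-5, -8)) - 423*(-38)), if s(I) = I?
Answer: sqrt(16066) ≈ 126.75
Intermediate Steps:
sqrt(s(O(-5, -8)) - 423*(-38)) = sqrt(-8 - 423*(-38)) = sqrt(-8 + 16074) = sqrt(16066)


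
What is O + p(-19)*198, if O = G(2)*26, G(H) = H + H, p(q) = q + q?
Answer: -7420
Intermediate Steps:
p(q) = 2*q
G(H) = 2*H
O = 104 (O = (2*2)*26 = 4*26 = 104)
O + p(-19)*198 = 104 + (2*(-19))*198 = 104 - 38*198 = 104 - 7524 = -7420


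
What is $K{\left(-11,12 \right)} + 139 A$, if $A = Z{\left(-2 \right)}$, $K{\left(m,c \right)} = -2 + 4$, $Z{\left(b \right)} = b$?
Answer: $-276$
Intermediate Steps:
$K{\left(m,c \right)} = 2$
$A = -2$
$K{\left(-11,12 \right)} + 139 A = 2 + 139 \left(-2\right) = 2 - 278 = -276$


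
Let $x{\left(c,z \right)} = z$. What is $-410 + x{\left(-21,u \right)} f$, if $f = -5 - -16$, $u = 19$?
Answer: $-201$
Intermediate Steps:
$f = 11$ ($f = -5 + 16 = 11$)
$-410 + x{\left(-21,u \right)} f = -410 + 19 \cdot 11 = -410 + 209 = -201$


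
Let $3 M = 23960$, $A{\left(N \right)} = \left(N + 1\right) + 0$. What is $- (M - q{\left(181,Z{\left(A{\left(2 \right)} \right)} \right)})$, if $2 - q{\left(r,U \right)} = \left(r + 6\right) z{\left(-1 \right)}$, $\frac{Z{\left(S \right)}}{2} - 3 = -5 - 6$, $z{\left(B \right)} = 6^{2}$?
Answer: $- \frac{44150}{3} \approx -14717.0$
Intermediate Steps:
$z{\left(B \right)} = 36$
$A{\left(N \right)} = 1 + N$ ($A{\left(N \right)} = \left(1 + N\right) + 0 = 1 + N$)
$M = \frac{23960}{3}$ ($M = \frac{1}{3} \cdot 23960 = \frac{23960}{3} \approx 7986.7$)
$Z{\left(S \right)} = -16$ ($Z{\left(S \right)} = 6 + 2 \left(-5 - 6\right) = 6 + 2 \left(-11\right) = 6 - 22 = -16$)
$q{\left(r,U \right)} = -214 - 36 r$ ($q{\left(r,U \right)} = 2 - \left(r + 6\right) 36 = 2 - \left(6 + r\right) 36 = 2 - \left(216 + 36 r\right) = -214 - 36 r$)
$- (M - q{\left(181,Z{\left(A{\left(2 \right)} \right)} \right)}) = - (\frac{23960}{3} - \left(-214 - 6516\right)) = - (\frac{23960}{3} - -6730) = - (\frac{23960}{3} + 6730) = \left(-1\right) \frac{44150}{3} = - \frac{44150}{3}$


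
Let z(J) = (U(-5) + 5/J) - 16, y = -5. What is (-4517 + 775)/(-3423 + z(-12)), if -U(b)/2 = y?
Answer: 44904/41153 ≈ 1.0911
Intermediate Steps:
U(b) = 10 (U(b) = -2*(-5) = 10)
z(J) = -6 + 5/J (z(J) = (10 + 5/J) - 16 = -6 + 5/J)
(-4517 + 775)/(-3423 + z(-12)) = (-4517 + 775)/(-3423 + (-6 + 5/(-12))) = -3742/(-3423 + (-6 + 5*(-1/12))) = -3742/(-3423 + (-6 - 5/12)) = -3742/(-3423 - 77/12) = -3742/(-41153/12) = -3742*(-12/41153) = 44904/41153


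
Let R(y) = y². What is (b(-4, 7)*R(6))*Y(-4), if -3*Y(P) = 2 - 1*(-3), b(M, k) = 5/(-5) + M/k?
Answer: 660/7 ≈ 94.286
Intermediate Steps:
b(M, k) = -1 + M/k (b(M, k) = 5*(-⅕) + M/k = -1 + M/k)
Y(P) = -5/3 (Y(P) = -(2 - 1*(-3))/3 = -(2 + 3)/3 = -⅓*5 = -5/3)
(b(-4, 7)*R(6))*Y(-4) = (((-4 - 1*7)/7)*6²)*(-5/3) = (((-4 - 7)/7)*36)*(-5/3) = (((⅐)*(-11))*36)*(-5/3) = -11/7*36*(-5/3) = -396/7*(-5/3) = 660/7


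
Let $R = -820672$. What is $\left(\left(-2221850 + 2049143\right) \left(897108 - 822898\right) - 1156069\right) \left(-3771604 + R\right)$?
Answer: $58862611436028764$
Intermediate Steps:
$\left(\left(-2221850 + 2049143\right) \left(897108 - 822898\right) - 1156069\right) \left(-3771604 + R\right) = \left(\left(-2221850 + 2049143\right) \left(897108 - 822898\right) - 1156069\right) \left(-3771604 - 820672\right) = \left(\left(-172707\right) 74210 - 1156069\right) \left(-4592276\right) = \left(-12816586470 - 1156069\right) \left(-4592276\right) = \left(-12817742539\right) \left(-4592276\right) = 58862611436028764$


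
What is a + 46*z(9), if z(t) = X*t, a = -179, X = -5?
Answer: -2249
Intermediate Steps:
z(t) = -5*t
a + 46*z(9) = -179 + 46*(-5*9) = -179 + 46*(-45) = -179 - 2070 = -2249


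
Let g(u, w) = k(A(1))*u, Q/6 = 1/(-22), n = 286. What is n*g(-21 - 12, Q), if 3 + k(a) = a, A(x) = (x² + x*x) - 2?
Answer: 28314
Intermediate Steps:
A(x) = -2 + 2*x² (A(x) = (x² + x²) - 2 = 2*x² - 2 = -2 + 2*x²)
k(a) = -3 + a
Q = -3/11 (Q = 6/(-22) = 6*(-1/22) = -3/11 ≈ -0.27273)
g(u, w) = -3*u (g(u, w) = (-3 + (-2 + 2*1²))*u = (-3 + (-2 + 2*1))*u = (-3 + (-2 + 2))*u = (-3 + 0)*u = -3*u)
n*g(-21 - 12, Q) = 286*(-3*(-21 - 12)) = 286*(-3*(-33)) = 286*99 = 28314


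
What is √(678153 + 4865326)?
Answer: √5543479 ≈ 2354.5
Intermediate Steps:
√(678153 + 4865326) = √5543479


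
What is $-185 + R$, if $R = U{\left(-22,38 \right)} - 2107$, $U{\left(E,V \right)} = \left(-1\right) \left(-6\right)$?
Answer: $-2286$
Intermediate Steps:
$U{\left(E,V \right)} = 6$
$R = -2101$ ($R = 6 - 2107 = -2101$)
$-185 + R = -185 - 2101 = -2286$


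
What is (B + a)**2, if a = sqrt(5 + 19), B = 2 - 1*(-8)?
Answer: 124 + 40*sqrt(6) ≈ 221.98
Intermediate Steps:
B = 10 (B = 2 + 8 = 10)
a = 2*sqrt(6) (a = sqrt(24) = 2*sqrt(6) ≈ 4.8990)
(B + a)**2 = (10 + 2*sqrt(6))**2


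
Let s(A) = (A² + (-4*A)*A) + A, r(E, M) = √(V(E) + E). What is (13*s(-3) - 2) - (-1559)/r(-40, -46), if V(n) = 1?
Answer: -392 - 1559*I*√39/39 ≈ -392.0 - 249.64*I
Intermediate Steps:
r(E, M) = √(1 + E)
s(A) = A - 3*A² (s(A) = (A² - 4*A²) + A = -3*A² + A = A - 3*A²)
(13*s(-3) - 2) - (-1559)/r(-40, -46) = (13*(-3*(1 - 3*(-3))) - 2) - (-1559)/(√(1 - 40)) = (13*(-3*(1 + 9)) - 2) - (-1559)/(√(-39)) = (13*(-3*10) - 2) - (-1559)/(I*√39) = (13*(-30) - 2) - (-1559)*(-I*√39/39) = (-390 - 2) - 1559*I*√39/39 = -392 - 1559*I*√39/39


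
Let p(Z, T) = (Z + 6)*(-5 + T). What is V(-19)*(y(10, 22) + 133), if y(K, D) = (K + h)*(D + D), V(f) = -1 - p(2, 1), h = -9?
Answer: 5487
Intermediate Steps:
p(Z, T) = (-5 + T)*(6 + Z) (p(Z, T) = (6 + Z)*(-5 + T) = (-5 + T)*(6 + Z))
V(f) = 31 (V(f) = -1 - (-30 - 5*2 + 6*1 + 1*2) = -1 - (-30 - 10 + 6 + 2) = -1 - 1*(-32) = -1 + 32 = 31)
y(K, D) = 2*D*(-9 + K) (y(K, D) = (K - 9)*(D + D) = (-9 + K)*(2*D) = 2*D*(-9 + K))
V(-19)*(y(10, 22) + 133) = 31*(2*22*(-9 + 10) + 133) = 31*(2*22*1 + 133) = 31*(44 + 133) = 31*177 = 5487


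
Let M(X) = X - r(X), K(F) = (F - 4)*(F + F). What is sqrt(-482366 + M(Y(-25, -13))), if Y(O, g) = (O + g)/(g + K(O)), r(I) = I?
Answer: I*sqrt(482366) ≈ 694.53*I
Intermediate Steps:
K(F) = 2*F*(-4 + F) (K(F) = (-4 + F)*(2*F) = 2*F*(-4 + F))
Y(O, g) = (O + g)/(g + 2*O*(-4 + O))
M(X) = 0 (M(X) = X - X = 0)
sqrt(-482366 + M(Y(-25, -13))) = sqrt(-482366 + 0) = sqrt(-482366) = I*sqrt(482366)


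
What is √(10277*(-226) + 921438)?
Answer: 2*I*√350291 ≈ 1183.7*I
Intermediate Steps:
√(10277*(-226) + 921438) = √(-2322602 + 921438) = √(-1401164) = 2*I*√350291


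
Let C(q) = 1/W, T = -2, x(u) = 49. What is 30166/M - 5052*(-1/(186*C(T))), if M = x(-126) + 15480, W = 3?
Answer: 40161400/481399 ≈ 83.426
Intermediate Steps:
C(q) = ⅓ (C(q) = 1/3 = ⅓)
M = 15529 (M = 49 + 15480 = 15529)
30166/M - 5052*(-1/(186*C(T))) = 30166/15529 - 5052/((⅓)*(-186)) = 30166*(1/15529) - 5052/(-62) = 30166/15529 - 5052*(-1/62) = 30166/15529 + 2526/31 = 40161400/481399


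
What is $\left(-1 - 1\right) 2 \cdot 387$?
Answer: $-1548$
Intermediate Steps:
$\left(-1 - 1\right) 2 \cdot 387 = \left(-2\right) 2 \cdot 387 = \left(-4\right) 387 = -1548$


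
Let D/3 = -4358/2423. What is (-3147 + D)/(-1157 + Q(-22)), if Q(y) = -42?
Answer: 7638255/2905177 ≈ 2.6292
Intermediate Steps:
D = -13074/2423 (D = 3*(-4358/2423) = -13074/2423 ≈ -5.3958)
(-3147 + D)/(-1157 + Q(-22)) = (-3147 - 13074/2423)/(-1157 - 42) = -7638255/2423/(-1199) = -7638255/2423*(-1/1199) = 7638255/2905177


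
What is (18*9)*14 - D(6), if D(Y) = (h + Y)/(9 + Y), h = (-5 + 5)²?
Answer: 11338/5 ≈ 2267.6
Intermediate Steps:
h = 0 (h = 0² = 0)
D(Y) = Y/(9 + Y) (D(Y) = (0 + Y)/(9 + Y) = Y/(9 + Y))
(18*9)*14 - D(6) = (18*9)*14 - 6/(9 + 6) = 162*14 - 6/15 = 2268 - 6/15 = 2268 - 1*⅖ = 2268 - ⅖ = 11338/5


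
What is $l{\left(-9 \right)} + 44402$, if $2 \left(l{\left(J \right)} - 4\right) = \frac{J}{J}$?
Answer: $\frac{88813}{2} \approx 44407.0$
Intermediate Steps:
$l{\left(J \right)} = \frac{9}{2}$ ($l{\left(J \right)} = 4 + \frac{J \frac{1}{J}}{2} = 4 + \frac{1}{2} \cdot 1 = 4 + \frac{1}{2} = \frac{9}{2}$)
$l{\left(-9 \right)} + 44402 = \frac{9}{2} + 44402 = \frac{88813}{2}$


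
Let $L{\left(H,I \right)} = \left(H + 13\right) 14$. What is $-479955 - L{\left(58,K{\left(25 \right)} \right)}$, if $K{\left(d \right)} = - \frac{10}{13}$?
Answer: $-480949$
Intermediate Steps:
$K{\left(d \right)} = - \frac{10}{13}$ ($K{\left(d \right)} = \left(-10\right) \frac{1}{13} = - \frac{10}{13}$)
$L{\left(H,I \right)} = 182 + 14 H$ ($L{\left(H,I \right)} = \left(13 + H\right) 14 = 182 + 14 H$)
$-479955 - L{\left(58,K{\left(25 \right)} \right)} = -479955 - \left(182 + 14 \cdot 58\right) = -479955 - \left(182 + 812\right) = -479955 - 994 = -480949$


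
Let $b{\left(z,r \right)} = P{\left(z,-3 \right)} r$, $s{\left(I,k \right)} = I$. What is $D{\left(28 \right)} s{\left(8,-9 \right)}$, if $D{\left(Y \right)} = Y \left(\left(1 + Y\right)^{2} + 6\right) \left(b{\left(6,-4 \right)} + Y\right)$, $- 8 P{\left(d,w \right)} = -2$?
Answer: $5122656$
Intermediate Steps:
$P{\left(d,w \right)} = \frac{1}{4}$ ($P{\left(d,w \right)} = \left(- \frac{1}{8}\right) \left(-2\right) = \frac{1}{4}$)
$b{\left(z,r \right)} = \frac{r}{4}$
$D{\left(Y \right)} = Y \left(-1 + Y\right) \left(6 + \left(1 + Y\right)^{2}\right)$ ($D{\left(Y \right)} = Y \left(\left(1 + Y\right)^{2} + 6\right) \left(\frac{1}{4} \left(-4\right) + Y\right) = Y \left(6 + \left(1 + Y\right)^{2}\right) \left(-1 + Y\right) = Y \left(-1 + Y\right) \left(6 + \left(1 + Y\right)^{2}\right)$)
$D{\left(28 \right)} s{\left(8,-9 \right)} = 28 \left(-7 + 28^{2} + 28^{3} + 5 \cdot 28\right) 8 = 28 \left(-7 + 784 + 21952 + 140\right) 8 = 28 \cdot 22869 \cdot 8 = 640332 \cdot 8 = 5122656$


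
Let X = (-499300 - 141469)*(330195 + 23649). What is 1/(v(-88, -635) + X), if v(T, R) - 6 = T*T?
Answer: -1/226732258286 ≈ -4.4105e-12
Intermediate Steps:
v(T, R) = 6 + T² (v(T, R) = 6 + T*T = 6 + T²)
X = -226732266036 (X = -640769*353844 = -226732266036)
1/(v(-88, -635) + X) = 1/((6 + (-88)²) - 226732266036) = 1/((6 + 7744) - 226732266036) = 1/(7750 - 226732266036) = 1/(-226732258286) = -1/226732258286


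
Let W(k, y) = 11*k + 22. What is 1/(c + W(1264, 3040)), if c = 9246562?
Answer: 1/9260488 ≈ 1.0799e-7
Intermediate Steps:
W(k, y) = 22 + 11*k
1/(c + W(1264, 3040)) = 1/(9246562 + (22 + 11*1264)) = 1/(9246562 + (22 + 13904)) = 1/(9246562 + 13926) = 1/9260488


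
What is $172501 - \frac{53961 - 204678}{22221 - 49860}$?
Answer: $\frac{1589201474}{9213} \approx 1.725 \cdot 10^{5}$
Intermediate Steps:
$172501 - \frac{53961 - 204678}{22221 - 49860} = 172501 - - \frac{150717}{-27639} = 172501 - \left(-150717\right) \left(- \frac{1}{27639}\right) = 172501 - \frac{50239}{9213} = \frac{1589201474}{9213}$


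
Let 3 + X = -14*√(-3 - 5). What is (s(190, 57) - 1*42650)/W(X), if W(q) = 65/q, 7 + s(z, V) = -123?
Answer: 25668/13 + 239568*I*√2/13 ≈ 1974.5 + 26062.0*I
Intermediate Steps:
s(z, V) = -130 (s(z, V) = -7 - 123 = -130)
X = -3 - 28*I*√2 (X = -3 - 14*√(-3 - 5) = -3 - 28*I*√2 ≈ -3.0 - 39.598*I)
(s(190, 57) - 1*42650)/W(X) = (-130 - 1*42650)/((65/(-3 - 28*I*√2))) = (-130 - 42650)*(-3/65 - 28*I*√2/65) = -42780*(-3/65 - 28*I*√2/65) = 25668/13 + 239568*I*√2/13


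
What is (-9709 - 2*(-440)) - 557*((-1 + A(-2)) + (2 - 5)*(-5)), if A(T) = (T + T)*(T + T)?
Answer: -25539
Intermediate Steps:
A(T) = 4*T² (A(T) = (2*T)*(2*T) = 4*T²)
(-9709 - 2*(-440)) - 557*((-1 + A(-2)) + (2 - 5)*(-5)) = (-9709 - 2*(-440)) - 557*((-1 + 4*(-2)²) + (2 - 5)*(-5)) = (-9709 + 880) - 557*((-1 + 4*4) - 3*(-5)) = -8829 - 557*((-1 + 16) + 15) = -8829 - 557*(15 + 15) = -8829 - 557*30 = -8829 - 16710 = -25539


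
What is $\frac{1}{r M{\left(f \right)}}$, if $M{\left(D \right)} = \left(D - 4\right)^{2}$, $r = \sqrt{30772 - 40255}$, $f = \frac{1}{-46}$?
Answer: $- \frac{2116 i \sqrt{9483}}{324555675} \approx - 0.00063489 i$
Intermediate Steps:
$f = - \frac{1}{46} \approx -0.021739$
$r = i \sqrt{9483}$ ($r = \sqrt{-9483} = i \sqrt{9483} \approx 97.381 i$)
$M{\left(D \right)} = \left(-4 + D\right)^{2}$
$\frac{1}{r M{\left(f \right)}} = \frac{1}{i \sqrt{9483} \left(-4 - \frac{1}{46}\right)^{2}} = \frac{\left(- \frac{1}{9483}\right) i \sqrt{9483}}{\left(- \frac{185}{46}\right)^{2}} = \frac{\left(- \frac{1}{9483}\right) i \sqrt{9483}}{\frac{34225}{2116}} = - \frac{i \sqrt{9483}}{9483} \cdot \frac{2116}{34225} = - \frac{2116 i \sqrt{9483}}{324555675}$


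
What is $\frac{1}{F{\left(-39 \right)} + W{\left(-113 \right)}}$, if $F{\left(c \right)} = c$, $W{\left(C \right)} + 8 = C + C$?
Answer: $- \frac{1}{273} \approx -0.003663$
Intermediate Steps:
$W{\left(C \right)} = -8 + 2 C$ ($W{\left(C \right)} = -8 + \left(C + C\right) = -8 + 2 C$)
$\frac{1}{F{\left(-39 \right)} + W{\left(-113 \right)}} = \frac{1}{-39 + \left(-8 + 2 \left(-113\right)\right)} = \frac{1}{-39 - 234} = \frac{1}{-273} = - \frac{1}{273}$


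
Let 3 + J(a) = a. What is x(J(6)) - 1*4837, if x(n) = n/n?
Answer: -4836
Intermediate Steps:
J(a) = -3 + a
x(n) = 1
x(J(6)) - 1*4837 = 1 - 1*4837 = 1 - 4837 = -4836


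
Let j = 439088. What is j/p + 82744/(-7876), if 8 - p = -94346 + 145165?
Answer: -1915640618/100046859 ≈ -19.147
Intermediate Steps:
p = -50811 (p = 8 - (-94346 + 145165) = 8 - 1*50819 = 8 - 50819 = -50811)
j/p + 82744/(-7876) = 439088/(-50811) + 82744/(-7876) = 439088*(-1/50811) + 82744*(-1/7876) = -439088/50811 - 20686/1969 = -1915640618/100046859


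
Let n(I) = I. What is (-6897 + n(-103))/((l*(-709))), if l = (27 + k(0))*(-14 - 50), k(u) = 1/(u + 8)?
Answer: -125/21979 ≈ -0.0056872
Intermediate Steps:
k(u) = 1/(8 + u)
l = -1736 (l = (27 + 1/(8 + 0))*(-14 - 50) = (27 + 1/8)*(-64) = (27 + ⅛)*(-64) = (217/8)*(-64) = -1736)
(-6897 + n(-103))/((l*(-709))) = (-6897 - 103)/((-1736*(-709))) = -7000/1230824 = -7000*1/1230824 = -125/21979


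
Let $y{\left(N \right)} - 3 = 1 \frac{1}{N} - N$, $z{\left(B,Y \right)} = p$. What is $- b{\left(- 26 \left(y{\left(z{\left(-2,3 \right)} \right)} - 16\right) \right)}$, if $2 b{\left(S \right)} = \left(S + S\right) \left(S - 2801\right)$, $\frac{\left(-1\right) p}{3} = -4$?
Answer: $\frac{50216153}{36} \approx 1.3949 \cdot 10^{6}$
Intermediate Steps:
$p = 12$ ($p = \left(-3\right) \left(-4\right) = 12$)
$z{\left(B,Y \right)} = 12$
$y{\left(N \right)} = 3 + \frac{1}{N} - N$ ($y{\left(N \right)} = 3 - \left(N - \frac{1}{N}\right) = 3 + \frac{1}{N} - N$)
$b{\left(S \right)} = S \left(-2801 + S\right)$ ($b{\left(S \right)} = \frac{\left(S + S\right) \left(S - 2801\right)}{2} = \frac{2 S \left(-2801 + S\right)}{2} = S \left(-2801 + S\right)$)
$- b{\left(- 26 \left(y{\left(z{\left(-2,3 \right)} \right)} - 16\right) \right)} = - - 26 \left(\left(3 + \frac{1}{12} - 12\right) - 16\right) \left(-2801 - 26 \left(\left(3 + \frac{1}{12} - 12\right) - 16\right)\right) = - - 26 \left(- \frac{107}{12} - 16\right) \left(-2801 - 26 \left(- \frac{107}{12} - 16\right)\right) = - \left(-26\right) \left(- \frac{299}{12}\right) \left(-2801 - - \frac{3887}{6}\right) = - \frac{3887 \left(-2801 + \frac{3887}{6}\right)}{6} = - \frac{3887 \left(-12919\right)}{6 \cdot 6} = \left(-1\right) \left(- \frac{50216153}{36}\right) = \frac{50216153}{36}$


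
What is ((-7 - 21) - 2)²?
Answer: 900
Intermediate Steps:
((-7 - 21) - 2)² = (-28 - 2)² = (-30)² = 900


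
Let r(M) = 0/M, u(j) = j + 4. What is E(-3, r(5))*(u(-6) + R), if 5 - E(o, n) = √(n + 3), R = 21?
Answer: 95 - 19*√3 ≈ 62.091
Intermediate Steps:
u(j) = 4 + j
r(M) = 0
E(o, n) = 5 - √(3 + n) (E(o, n) = 5 - √(n + 3) = 5 - √(3 + n))
E(-3, r(5))*(u(-6) + R) = (5 - √(3 + 0))*((4 - 6) + 21) = (5 - √3)*(-2 + 21) = (5 - √3)*19 = 95 - 19*√3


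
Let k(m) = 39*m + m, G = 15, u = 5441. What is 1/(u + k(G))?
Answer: 1/6041 ≈ 0.00016554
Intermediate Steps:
k(m) = 40*m
1/(u + k(G)) = 1/(5441 + 40*15) = 1/(5441 + 600) = 1/6041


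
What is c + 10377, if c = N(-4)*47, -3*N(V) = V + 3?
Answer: 31178/3 ≈ 10393.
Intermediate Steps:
N(V) = -1 - V/3 (N(V) = -(V + 3)/3 = -(3 + V)/3 = -1 - V/3)
c = 47/3 (c = (-1 - 1/3*(-4))*47 = (-1 + 4/3)*47 = (1/3)*47 = 47/3 ≈ 15.667)
c + 10377 = 47/3 + 10377 = 31178/3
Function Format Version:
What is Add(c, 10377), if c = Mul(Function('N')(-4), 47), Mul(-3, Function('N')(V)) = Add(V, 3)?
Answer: Rational(31178, 3) ≈ 10393.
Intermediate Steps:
Function('N')(V) = Add(-1, Mul(Rational(-1, 3), V)) (Function('N')(V) = Mul(Rational(-1, 3), Add(V, 3)) = Mul(Rational(-1, 3), Add(3, V)) = Add(-1, Mul(Rational(-1, 3), V)))
c = Rational(47, 3) (c = Mul(Add(-1, Mul(Rational(-1, 3), -4)), 47) = Mul(Add(-1, Rational(4, 3)), 47) = Mul(Rational(1, 3), 47) = Rational(47, 3) ≈ 15.667)
Add(c, 10377) = Add(Rational(47, 3), 10377) = Rational(31178, 3)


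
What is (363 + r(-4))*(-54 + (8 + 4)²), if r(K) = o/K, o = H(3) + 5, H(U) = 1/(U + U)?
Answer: 130215/4 ≈ 32554.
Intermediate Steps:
H(U) = 1/(2*U)
o = 31/6 (o = (½)/3 + 5 = (½)*(⅓) + 5 = ⅙ + 5 = 31/6 ≈ 5.1667)
r(K) = 31/(6*K)
(363 + r(-4))*(-54 + (8 + 4)²) = (363 + (31/6)/(-4))*(-54 + (8 + 4)²) = (363 + (31/6)*(-¼))*(-54 + 12²) = (363 - 31/24)*(-54 + 144) = (8681/24)*90 = 130215/4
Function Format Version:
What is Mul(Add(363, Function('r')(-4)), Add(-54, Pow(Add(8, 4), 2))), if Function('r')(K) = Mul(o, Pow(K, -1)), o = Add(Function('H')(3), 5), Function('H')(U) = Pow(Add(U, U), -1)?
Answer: Rational(130215, 4) ≈ 32554.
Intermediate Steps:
Function('H')(U) = Mul(Rational(1, 2), Pow(U, -1)) (Function('H')(U) = Pow(Mul(2, U), -1) = Mul(Rational(1, 2), Pow(U, -1)))
o = Rational(31, 6) (o = Add(Mul(Rational(1, 2), Pow(3, -1)), 5) = Add(Mul(Rational(1, 2), Rational(1, 3)), 5) = Add(Rational(1, 6), 5) = Rational(31, 6) ≈ 5.1667)
Function('r')(K) = Mul(Rational(31, 6), Pow(K, -1))
Mul(Add(363, Function('r')(-4)), Add(-54, Pow(Add(8, 4), 2))) = Mul(Add(363, Mul(Rational(31, 6), Pow(-4, -1))), Add(-54, Pow(Add(8, 4), 2))) = Mul(Add(363, Mul(Rational(31, 6), Rational(-1, 4))), Add(-54, Pow(12, 2))) = Mul(Add(363, Rational(-31, 24)), Add(-54, 144)) = Mul(Rational(8681, 24), 90) = Rational(130215, 4)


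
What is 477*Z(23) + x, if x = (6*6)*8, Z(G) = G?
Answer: 11259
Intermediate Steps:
x = 288 (x = 36*8 = 288)
477*Z(23) + x = 477*23 + 288 = 10971 + 288 = 11259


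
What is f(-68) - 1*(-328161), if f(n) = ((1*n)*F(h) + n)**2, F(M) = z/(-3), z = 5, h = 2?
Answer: 2971945/9 ≈ 3.3022e+5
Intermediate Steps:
F(M) = -5/3 (F(M) = 5/(-3) = 5*(-1/3) = -5/3)
f(n) = 4*n**2/9 (f(n) = ((1*n)*(-5/3) + n)**2 = (n*(-5/3) + n)**2 = (-5*n/3 + n)**2 = (-2*n/3)**2 = 4*n**2/9)
f(-68) - 1*(-328161) = (4/9)*(-68)**2 - 1*(-328161) = (4/9)*4624 + 328161 = 18496/9 + 328161 = 2971945/9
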